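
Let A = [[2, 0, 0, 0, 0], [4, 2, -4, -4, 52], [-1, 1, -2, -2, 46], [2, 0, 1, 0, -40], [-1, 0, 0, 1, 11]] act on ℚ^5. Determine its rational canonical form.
The invariant factors of A (the non-unit diagonal entries of the Smith normal form of xI - A over ℚ[x]) are x - 2, (x - 5)(x - 2)^3, each dividing the next. The characteristic polynomial is their product, (x - 5)(x - 2)^4.

The rational canonical form is the block-diagonal matrix of companion matrices C(f_i):
R = [[2, 0, 0, 0, 0], [0, 0, 0, 0, -40], [0, 1, 0, 0, 68], [0, 0, 1, 0, -42], [0, 0, 0, 1, 11]].

R = [[2, 0, 0, 0, 0], [0, 0, 0, 0, -40], [0, 1, 0, 0, 68], [0, 0, 1, 0, -42], [0, 0, 0, 1, 11]]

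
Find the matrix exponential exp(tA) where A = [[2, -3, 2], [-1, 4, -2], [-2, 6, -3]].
A has Jordan form J = [[1, 1, 0], [0, 1, 0], [0, 0, 1]] with A = PJP^{-1}, so e^{tA} = P e^{tJ} P^{-1}.

For a Jordan block J_k(λ), e^{tJ_k(λ)} = e^{λt} · (I + tN + t^2 N^2/2! + ... + t^{k-1} N^{k-1}/(k-1)!) where N is the nilpotent superdiagonal part.

Assembling the blocks and conjugating back gives the entries of e^{tA} as shown above.

e^{tA} = [[(t + 1)*e^{t}, -3*t*e^{t}, 2*t*e^{t}], [-t*e^{t}, (3*t + 1)*e^{t}, -2*t*e^{t}], [-2*t*e^{t}, 6*t*e^{t}, (1 - 4*t)*e^{t}]]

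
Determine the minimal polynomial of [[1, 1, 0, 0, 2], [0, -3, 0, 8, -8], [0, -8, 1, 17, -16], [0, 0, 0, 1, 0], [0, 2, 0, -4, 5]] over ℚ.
The characteristic polynomial factors as (x - 1)^5. The minimal polynomial is ∏(x - λ)^{k_λ} where k_λ is the size of the largest Jordan block at λ.

For λ = 1: rank(A - I) = 2, and the largest Jordan block has size 2 (the smallest k with rank((A - I)^k) = rank((A - I)^(k+1))).

So m_A(x) = (x - 1)^2.

m_A(x) = (x - 1)^2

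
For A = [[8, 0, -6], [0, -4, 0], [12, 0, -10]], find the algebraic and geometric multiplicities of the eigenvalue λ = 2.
The characteristic polynomial is (x - 2)(x + 4)^2, so the factor x - 2 appears with exponent 1: the algebraic multiplicity is 1.

rank(A - 2I) = 2, so the eigenspace has dimension 3 - 2 = 1: the geometric multiplicity is 1.

algebraic multiplicity 1, geometric multiplicity 1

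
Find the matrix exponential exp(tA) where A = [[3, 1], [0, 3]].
A has Jordan form J = [[3, 1], [0, 3]] with A = PJP^{-1}, so e^{tA} = P e^{tJ} P^{-1}.

For a Jordan block J_k(λ), e^{tJ_k(λ)} = e^{λt} · (I + tN + t^2 N^2/2! + ... + t^{k-1} N^{k-1}/(k-1)!) where N is the nilpotent superdiagonal part.

Assembling the blocks and conjugating back gives the entries of e^{tA} as shown above.

e^{tA} = [[e^{3*t}, t*e^{3*t}], [0, e^{3*t}]]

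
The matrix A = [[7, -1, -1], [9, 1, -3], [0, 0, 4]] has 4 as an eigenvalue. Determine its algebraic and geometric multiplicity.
The characteristic polynomial is (x - 4)^3, so the factor x - 4 appears with exponent 3: the algebraic multiplicity is 3.

rank(A - 4I) = 1, so the eigenspace has dimension 3 - 1 = 2: the geometric multiplicity is 2.

Since 2 < 3, A is not diagonalizable.

algebraic multiplicity 3, geometric multiplicity 2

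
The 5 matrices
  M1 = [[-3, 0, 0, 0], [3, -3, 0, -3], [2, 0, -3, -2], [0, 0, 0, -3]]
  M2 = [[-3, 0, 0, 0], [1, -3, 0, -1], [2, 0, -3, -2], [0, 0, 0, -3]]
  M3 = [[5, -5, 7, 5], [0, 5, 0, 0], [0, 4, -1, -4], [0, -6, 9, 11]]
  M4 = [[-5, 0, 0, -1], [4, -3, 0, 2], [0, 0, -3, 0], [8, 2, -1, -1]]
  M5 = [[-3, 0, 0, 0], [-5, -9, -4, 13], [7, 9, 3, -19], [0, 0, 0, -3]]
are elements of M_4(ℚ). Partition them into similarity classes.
3 classes: {M1, M2}, {M3}, {M4, M5}

Characteristic polynomials: χ_{M1} = (x + 3)^4, χ_{M2} = (x + 3)^4, χ_{M3} = (x - 5)^4, χ_{M4} = (x + 3)^4, χ_{M5} = (x + 3)^4.

{M1, M2}: invariant factors x + 3, x + 3, (x + 3)^2.

{M3}: invariant factors x - 5, (x - 5)^3.

{M4, M5}: invariant factors x + 3, (x + 3)^3.

Matrices are similar if and only if their invariant-factor lists agree; the partition into similarity classes is {M1, M2}, {M3}, {M4, M5}.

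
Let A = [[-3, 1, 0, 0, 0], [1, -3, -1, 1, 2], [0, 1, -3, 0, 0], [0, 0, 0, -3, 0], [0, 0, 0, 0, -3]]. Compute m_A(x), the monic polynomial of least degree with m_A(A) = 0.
m_A(x) = (x + 3)^3

The characteristic polynomial factors as (x + 3)^5. The minimal polynomial is ∏(x - λ)^{k_λ} where k_λ is the size of the largest Jordan block at λ.

For λ = -3: rank(A + 3I) = 2, and the largest Jordan block has size 3 (the smallest k with rank((A + 3I)^k) = rank((A + 3I)^(k+1))).

So m_A(x) = (x + 3)^3.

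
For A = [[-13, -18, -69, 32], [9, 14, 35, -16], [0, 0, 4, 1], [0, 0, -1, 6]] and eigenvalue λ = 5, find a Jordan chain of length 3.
v_1 = [[-2, 2, 1, 2]]^T, v_2 = [[-5, 3, 1, 1]]^T, v_3 = [[-1, 1, 0, 0]]^T

We seek v_1 ∈ ker((A - 5I)^3) \ ker((A - 5I)^2), then set v_{i+1} = (A - 5I) v_i.

One such chain is v_1 = [[-2, 2, 1, 2]]^T, v_2 = [[-5, 3, 1, 1]]^T, v_3 = [[-1, 1, 0, 0]]^T. Check: (A - 5I) v_3 = [[0, 0, 0, 0]]^T = 0.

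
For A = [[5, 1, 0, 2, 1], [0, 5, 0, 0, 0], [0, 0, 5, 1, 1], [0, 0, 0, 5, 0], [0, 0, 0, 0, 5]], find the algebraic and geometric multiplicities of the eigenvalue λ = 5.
The characteristic polynomial is (x - 5)^5, so the factor x - 5 appears with exponent 5: the algebraic multiplicity is 5.

rank(A - 5I) = 2, so the eigenspace has dimension 5 - 2 = 3: the geometric multiplicity is 3.

Since 3 < 5, A is not diagonalizable.

algebraic multiplicity 5, geometric multiplicity 3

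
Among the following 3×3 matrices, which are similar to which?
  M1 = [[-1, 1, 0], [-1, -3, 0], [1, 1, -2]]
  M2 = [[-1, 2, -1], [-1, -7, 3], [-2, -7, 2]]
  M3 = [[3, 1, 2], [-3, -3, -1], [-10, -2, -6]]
Characteristic polynomials: χ_{M1} = (x + 2)^3, χ_{M2} = (x + 2)^3, χ_{M3} = (x + 2)^3.

{M1}: invariant factors x + 2, (x + 2)^2.

{M2, M3}: invariant factors (x + 2)^3.

Matrices are similar if and only if their invariant-factor lists agree; the partition into similarity classes is {M1}, {M2, M3}.

2 classes: {M1}, {M2, M3}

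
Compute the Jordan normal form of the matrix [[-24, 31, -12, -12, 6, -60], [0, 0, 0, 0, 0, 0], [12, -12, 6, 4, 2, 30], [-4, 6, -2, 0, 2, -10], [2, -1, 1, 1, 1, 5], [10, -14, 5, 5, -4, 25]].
J = [[0, 1, 0, 0, 0, 0], [0, 0, 0, 0, 0, 0], [0, 0, 0, 0, 0, 0], [0, 0, 0, 2, 0, 0], [0, 0, 0, 0, 3, 1], [0, 0, 0, 0, 0, 3]]

The characteristic polynomial is det(xI - A) = x^3(x - 3)^2(x - 2), so the eigenvalues are 0 (algebraic multiplicity 3), 2 (algebraic multiplicity 1), 3 (algebraic multiplicity 2).

For λ = 0: rank(A) = 4, rank(A^2) = 3. The eigenspace has dimension 6 - 4 = 2, so there are 2 Jordan blocks; the rank sequence gives block sizes [2, 1].

For λ = 2: algebraic multiplicity 1 gives one 1×1 block.

For λ = 3: rank(A - 3I) = 5, rank((A - 3I)^2) = 4. The eigenspace has dimension 6 - 5 = 1, so there is 1 Jordan block; the rank sequence gives block sizes [2].

Assembling the blocks gives the Jordan form J above.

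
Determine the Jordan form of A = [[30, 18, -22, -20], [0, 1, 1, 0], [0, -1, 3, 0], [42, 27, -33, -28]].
J = [[0, 0, 0, 0], [0, 2, 1, 0], [0, 0, 2, 0], [0, 0, 0, 2]]

The characteristic polynomial is det(xI - A) = x(x - 2)^3, so the eigenvalues are 0 (algebraic multiplicity 1), 2 (algebraic multiplicity 3).

For λ = 0: algebraic multiplicity 1 gives one 1×1 block.

For λ = 2: rank(A - 2I) = 2, rank((A - 2I)^2) = 1. The eigenspace has dimension 4 - 2 = 2, so there are 2 Jordan blocks; the rank sequence gives block sizes [2, 1].

Assembling the blocks gives the Jordan form J above.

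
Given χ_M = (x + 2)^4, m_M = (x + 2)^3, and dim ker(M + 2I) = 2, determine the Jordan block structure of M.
Jordan blocks: (-2, 3), (-2, 1)

λ = -2: algebraic multiplicity 4 (exponent in χ_M), largest block size 3 (exponent in m_M), 2 blocks (geometric multiplicity). These force block sizes [3, 1].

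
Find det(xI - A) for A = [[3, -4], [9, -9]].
χ_A(x) = (x + 3)^2

xI - A = [[x - 3, 4], [-9, x + 9]].

Expanding det(xI - A) along the first row:
det(xI - A) = + (x - 3)·det([[x + 9]]) - (4)·det([[-9]]).

Evaluating gives χ_A(x) = x^2 + 6x + 9 = (x + 3)^2.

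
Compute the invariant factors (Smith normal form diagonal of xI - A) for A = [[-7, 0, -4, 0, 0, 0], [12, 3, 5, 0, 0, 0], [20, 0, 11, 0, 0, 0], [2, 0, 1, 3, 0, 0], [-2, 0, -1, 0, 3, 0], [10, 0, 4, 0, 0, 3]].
x - 3, x - 3, x - 3, (x - 3)^2(x - 1)

The Jordan structure of A has elementary divisors (x - 1), (x - 3)^2, (x - 3), (x - 3), (x - 3). Arranging the block sizes at each eigenvalue in decreasing order and taking row products gives the invariant factors.

Invariant factors (smallest first, each dividing the next): x - 3, x - 3, x - 3, (x - 3)^2(x - 1).

Check: the last factor (x - 3)^2(x - 1) is the minimal polynomial, and the product (x - 3)^5(x - 1) is the characteristic polynomial.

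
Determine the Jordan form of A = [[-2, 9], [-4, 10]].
The characteristic polynomial is det(xI - A) = (x - 4)^2, so the eigenvalues are 4 (algebraic multiplicity 2).

For λ = 4: rank(A - 4I) = 1, rank((A - 4I)^2) = 0. The eigenspace has dimension 2 - 1 = 1, so there is 1 Jordan block; the rank sequence gives block sizes [2].

Assembling the blocks gives the Jordan form J above.

J = [[4, 1], [0, 4]]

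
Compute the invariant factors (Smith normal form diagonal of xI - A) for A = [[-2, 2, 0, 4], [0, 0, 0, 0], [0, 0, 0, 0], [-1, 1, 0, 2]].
x, x, x^2

The Jordan structure of A has elementary divisors x^2, x, x. Arranging the block sizes at each eigenvalue in decreasing order and taking row products gives the invariant factors.

Invariant factors (smallest first, each dividing the next): x, x, x^2.

Check: the last factor x^2 is the minimal polynomial, and the product x^4 is the characteristic polynomial.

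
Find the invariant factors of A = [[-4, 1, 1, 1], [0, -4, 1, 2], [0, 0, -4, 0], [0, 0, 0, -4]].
The Jordan structure of A has elementary divisors (x + 4)^3, (x + 4). Arranging the block sizes at each eigenvalue in decreasing order and taking row products gives the invariant factors.

Invariant factors (smallest first, each dividing the next): x + 4, (x + 4)^3.

Check: the last factor (x + 4)^3 is the minimal polynomial, and the product (x + 4)^4 is the characteristic polynomial.

x + 4, (x + 4)^3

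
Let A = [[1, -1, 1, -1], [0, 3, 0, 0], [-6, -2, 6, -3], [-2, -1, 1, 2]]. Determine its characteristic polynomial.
χ_A(x) = (x - 3)^4

xI - A = [[x - 1, 1, -1, 1], [0, x - 3, 0, 0], [6, 2, x - 6, 3], [2, 1, -1, x - 2]].

Expanding det(xI - A) along the first row:
det(xI - A) = + (x - 1)·det([[x - 3, 0, 0], [2, x - 6, 3], [1, -1, x - 2]]) - (1)·det([[0, 0, 0], [6, x - 6, 3], [2, -1, x - 2]]) + (-1)·det([[0, x - 3, 0], [6, 2, 3], [2, 1, x - 2]]) - (1)·det([[0, x - 3, 0], [6, 2, x - 6], [2, 1, -1]]).

Evaluating gives χ_A(x) = x^4 - 12x^3 + 54x^2 - 108x + 81 = (x - 3)^4.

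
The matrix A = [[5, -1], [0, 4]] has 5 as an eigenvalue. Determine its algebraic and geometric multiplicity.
The characteristic polynomial is (x - 5)(x - 4), so the factor x - 5 appears with exponent 1: the algebraic multiplicity is 1.

rank(A - 5I) = 1, so the eigenspace has dimension 2 - 1 = 1: the geometric multiplicity is 1.

algebraic multiplicity 1, geometric multiplicity 1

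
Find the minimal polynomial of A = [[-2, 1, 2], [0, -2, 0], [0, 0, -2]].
The characteristic polynomial factors as (x + 2)^3. The minimal polynomial is ∏(x - λ)^{k_λ} where k_λ is the size of the largest Jordan block at λ.

For λ = -2: rank(A + 2I) = 1, and the largest Jordan block has size 2 (the smallest k with rank((A + 2I)^k) = rank((A + 2I)^(k+1))).

So m_A(x) = (x + 2)^2.

m_A(x) = (x + 2)^2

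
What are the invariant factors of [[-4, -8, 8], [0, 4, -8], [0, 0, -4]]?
The Jordan structure of A has elementary divisors (x + 4), (x + 4), (x - 4). Arranging the block sizes at each eigenvalue in decreasing order and taking row products gives the invariant factors.

Invariant factors (smallest first, each dividing the next): x + 4, (x - 4)(x + 4).

Check: the last factor (x - 4)(x + 4) is the minimal polynomial, and the product (x - 4)(x + 4)^2 is the characteristic polynomial.

x + 4, (x - 4)(x + 4)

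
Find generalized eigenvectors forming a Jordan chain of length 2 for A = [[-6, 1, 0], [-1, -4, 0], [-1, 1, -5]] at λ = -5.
We seek v_1 ∈ ker((A + 5I)^2) \ ker(A + 5I), then set v_{i+1} = (A + 5I) v_i.

One such chain is v_1 = [[0, 1, -3]]^T, v_2 = [[1, 1, 1]]^T. Check: (A + 5I) v_2 = [[0, 0, 0]]^T = 0.

v_1 = [[0, 1, -3]]^T, v_2 = [[1, 1, 1]]^T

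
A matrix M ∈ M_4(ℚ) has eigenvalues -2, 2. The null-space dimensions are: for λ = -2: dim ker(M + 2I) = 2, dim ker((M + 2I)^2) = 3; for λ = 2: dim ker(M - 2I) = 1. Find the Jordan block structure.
λ = -2: successive nullity increments [2, 1] count blocks of size ≥ k; block sizes are [2, 1].
λ = 2: successive nullity increments [1] count blocks of size ≥ k; block sizes are [1].

Jordan blocks: (-2, 2), (-2, 1), (2, 1)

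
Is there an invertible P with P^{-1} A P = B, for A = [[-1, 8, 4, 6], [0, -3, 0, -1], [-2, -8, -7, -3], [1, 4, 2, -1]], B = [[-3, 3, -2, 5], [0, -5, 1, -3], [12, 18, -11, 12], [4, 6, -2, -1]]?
No.

trace(A) = -12 but trace(B) = -20. The trace is a similarity invariant, so A and B are not similar.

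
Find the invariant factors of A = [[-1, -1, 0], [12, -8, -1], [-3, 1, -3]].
(x + 4)^3

The Jordan structure of A has elementary divisors (x + 4)^3. Arranging the block sizes at each eigenvalue in decreasing order and taking row products gives the invariant factors.

Invariant factors (smallest first, each dividing the next): (x + 4)^3.

Check: the last factor (x + 4)^3 is the minimal polynomial, and the product (x + 4)^3 is the characteristic polynomial.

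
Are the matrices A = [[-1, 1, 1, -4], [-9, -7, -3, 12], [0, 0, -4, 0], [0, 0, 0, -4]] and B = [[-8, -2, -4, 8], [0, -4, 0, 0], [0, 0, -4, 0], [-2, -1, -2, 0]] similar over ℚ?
Two matrices over a field are similar if and only if they have the same invariant factors.

Both A and B have characteristic polynomial (x + 4)^4 and minimal polynomial (x + 4)^2. Computing further, both have invariant factors x + 4, x + 4, (x + 4)^2. Hence A and B are similar.

Yes.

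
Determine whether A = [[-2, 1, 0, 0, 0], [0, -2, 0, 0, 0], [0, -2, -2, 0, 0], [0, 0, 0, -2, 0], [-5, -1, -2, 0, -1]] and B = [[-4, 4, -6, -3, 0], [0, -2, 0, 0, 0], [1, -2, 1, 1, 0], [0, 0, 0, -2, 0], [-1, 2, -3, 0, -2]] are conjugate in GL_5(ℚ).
Yes.

Two matrices over a field are similar if and only if they have the same invariant factors.

Both A and B have characteristic polynomial (x + 1)(x + 2)^4 and minimal polynomial (x + 1)(x + 2)^2. Computing further, both have invariant factors x + 2, x + 2, (x + 1)(x + 2)^2. Hence A and B are similar.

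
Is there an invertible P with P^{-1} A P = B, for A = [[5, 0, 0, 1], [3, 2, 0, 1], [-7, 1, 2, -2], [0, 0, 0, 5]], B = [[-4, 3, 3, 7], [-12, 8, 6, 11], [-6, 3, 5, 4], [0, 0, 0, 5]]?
No.

Both have characteristic polynomial (x - 5)^2(x - 2)^2, but the minimal polynomial of A is (x - 5)^2(x - 2)^2 while the minimal polynomial of B is (x - 5)^2(x - 2). The minimal polynomial is a similarity invariant, so A and B are not similar.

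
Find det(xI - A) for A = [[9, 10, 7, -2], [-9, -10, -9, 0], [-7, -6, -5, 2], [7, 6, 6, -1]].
χ_A(x) = x(x - 1)(x + 4)^2

xI - A = [[x - 9, -10, -7, 2], [9, x + 10, 9, 0], [7, 6, x + 5, -2], [-7, -6, -6, x + 1]].

Expanding det(xI - A) along the first row:
det(xI - A) = + (x - 9)·det([[x + 10, 9, 0], [6, x + 5, -2], [-6, -6, x + 1]]) - (-10)·det([[9, 9, 0], [7, x + 5, -2], [-7, -6, x + 1]]) + (-7)·det([[9, x + 10, 0], [7, 6, -2], [-7, -6, x + 1]]) - (2)·det([[9, x + 10, 9], [7, 6, x + 5], [-7, -6, -6]]).

Evaluating gives χ_A(x) = x^4 + 7x^3 + 8x^2 - 16x = x(x - 1)(x + 4)^2.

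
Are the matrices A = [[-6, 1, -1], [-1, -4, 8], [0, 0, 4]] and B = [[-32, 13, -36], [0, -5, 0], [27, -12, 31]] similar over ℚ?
Yes.

Two matrices over a field are similar if and only if they have the same invariant factors.

Both A and B have characteristic polynomial (x - 4)(x + 5)^2 and minimal polynomial (x - 4)(x + 5)^2. Computing further, both have invariant factors (x - 4)(x + 5)^2. Hence A and B are similar.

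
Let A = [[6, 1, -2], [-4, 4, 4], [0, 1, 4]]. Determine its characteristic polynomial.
xI - A = [[x - 6, -1, 2], [4, x - 4, -4], [0, -1, x - 4]].

Expanding det(xI - A) along the first row:
det(xI - A) = + (x - 6)·det([[x - 4, -4], [-1, x - 4]]) - (-1)·det([[4, -4], [0, x - 4]]) + (2)·det([[4, x - 4], [0, -1]]).

Evaluating gives χ_A(x) = x^3 - 14x^2 + 64x - 96 = (x - 6)(x - 4)^2.

χ_A(x) = (x - 6)(x - 4)^2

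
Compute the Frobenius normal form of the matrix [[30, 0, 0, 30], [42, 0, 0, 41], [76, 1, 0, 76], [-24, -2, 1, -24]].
The invariant factors of A (the non-unit diagonal entries of the Smith normal form of xI - A over ℚ[x]) are (x - 3)(x - 2)(x^2 - x - 5), each dividing the next. The characteristic polynomial is their product, (x - 3)(x - 2)(x^2 - x - 5).

The rational canonical form is the block-diagonal matrix of companion matrices C(f_i):
R = [[0, 0, 0, 30], [1, 0, 0, -19], [0, 1, 0, -6], [0, 0, 1, 6]].

Note the characteristic polynomial does not split into linear factors over ℚ, so A has no Jordan form over ℚ; the rational canonical form exists over any field.

R = [[0, 0, 0, 30], [1, 0, 0, -19], [0, 1, 0, -6], [0, 0, 1, 6]]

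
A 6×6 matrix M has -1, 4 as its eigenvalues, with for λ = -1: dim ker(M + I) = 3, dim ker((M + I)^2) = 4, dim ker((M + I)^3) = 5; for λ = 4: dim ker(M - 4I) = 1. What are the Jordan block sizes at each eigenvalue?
λ = -1: successive nullity increments [3, 1, 1] count blocks of size ≥ k; block sizes are [3, 1, 1].
λ = 4: successive nullity increments [1] count blocks of size ≥ k; block sizes are [1].

Jordan blocks: (-1, 3), (-1, 1), (-1, 1), (4, 1)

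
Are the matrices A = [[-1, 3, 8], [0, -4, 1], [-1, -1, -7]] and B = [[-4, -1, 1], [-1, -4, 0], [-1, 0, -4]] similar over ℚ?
Two matrices over a field are similar if and only if they have the same invariant factors.

Both A and B have characteristic polynomial (x + 4)^3 and minimal polynomial (x + 4)^3. Computing further, both have invariant factors (x + 4)^3. Hence A and B are similar.

Yes.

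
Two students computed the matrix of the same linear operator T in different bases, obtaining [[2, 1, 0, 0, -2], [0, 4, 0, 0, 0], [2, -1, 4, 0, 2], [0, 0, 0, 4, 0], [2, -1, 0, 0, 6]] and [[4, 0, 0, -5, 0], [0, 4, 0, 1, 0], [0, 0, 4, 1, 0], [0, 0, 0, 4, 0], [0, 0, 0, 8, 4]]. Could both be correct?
Yes.

Two matrices over a field are similar if and only if they have the same invariant factors.

Both A and B have characteristic polynomial (x - 4)^5 and minimal polynomial (x - 4)^2. Computing further, both have invariant factors x - 4, x - 4, x - 4, (x - 4)^2. Hence A and B are similar.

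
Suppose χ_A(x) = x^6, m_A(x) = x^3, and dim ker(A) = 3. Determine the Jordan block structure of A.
λ = 0: algebraic multiplicity 6 (exponent in χ_A), largest block size 3 (exponent in m_A), 3 blocks (geometric multiplicity). These force block sizes [3, 2, 1].

Jordan blocks: (0, 3), (0, 2), (0, 1)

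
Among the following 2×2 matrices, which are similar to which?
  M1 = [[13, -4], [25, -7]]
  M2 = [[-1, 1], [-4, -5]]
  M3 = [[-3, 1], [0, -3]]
2 classes: {M1}, {M2, M3}

Characteristic polynomials: χ_{M1} = (x - 3)^2, χ_{M2} = (x + 3)^2, χ_{M3} = (x + 3)^2.

{M1}: invariant factors (x - 3)^2.

{M2, M3}: invariant factors (x + 3)^2.

Matrices are similar if and only if their invariant-factor lists agree; the partition into similarity classes is {M1}, {M2, M3}.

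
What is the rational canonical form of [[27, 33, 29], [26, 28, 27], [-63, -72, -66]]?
R = [[0, 0, -45], [1, 0, -39], [0, 1, -11]]

The invariant factors of A (the non-unit diagonal entries of the Smith normal form of xI - A over ℚ[x]) are (x + 3)^2(x + 5), each dividing the next. The characteristic polynomial is their product, (x + 3)^2(x + 5).

The rational canonical form is the block-diagonal matrix of companion matrices C(f_i):
R = [[0, 0, -45], [1, 0, -39], [0, 1, -11]].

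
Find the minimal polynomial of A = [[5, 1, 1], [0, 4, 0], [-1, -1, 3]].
m_A(x) = (x - 4)^2

The characteristic polynomial factors as (x - 4)^3. The minimal polynomial is ∏(x - λ)^{k_λ} where k_λ is the size of the largest Jordan block at λ.

For λ = 4: rank(A - 4I) = 1, and the largest Jordan block has size 2 (the smallest k with rank((A - 4I)^k) = rank((A - 4I)^(k+1))).

So m_A(x) = (x - 4)^2.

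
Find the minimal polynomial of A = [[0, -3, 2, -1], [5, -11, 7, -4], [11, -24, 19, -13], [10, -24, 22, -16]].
The characteristic polynomial factors as (x + 2)^4. The minimal polynomial is ∏(x - λ)^{k_λ} where k_λ is the size of the largest Jordan block at λ.

For λ = -2: rank(A + 2I) = 2, and the largest Jordan block has size 3 (the smallest k with rank((A + 2I)^k) = rank((A + 2I)^(k+1))).

So m_A(x) = (x + 2)^3.

m_A(x) = (x + 2)^3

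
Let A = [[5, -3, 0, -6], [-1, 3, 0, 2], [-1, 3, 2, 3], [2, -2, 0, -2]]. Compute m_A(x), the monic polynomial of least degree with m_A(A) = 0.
m_A(x) = (x - 2)^2

The characteristic polynomial factors as (x - 2)^4. The minimal polynomial is ∏(x - λ)^{k_λ} where k_λ is the size of the largest Jordan block at λ.

For λ = 2: rank(A - 2I) = 2, and the largest Jordan block has size 2 (the smallest k with rank((A - 2I)^k) = rank((A - 2I)^(k+1))).

So m_A(x) = (x - 2)^2.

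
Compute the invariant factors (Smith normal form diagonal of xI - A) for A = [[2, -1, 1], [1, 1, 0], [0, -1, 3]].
The Jordan structure of A has elementary divisors (x - 2)^3. Arranging the block sizes at each eigenvalue in decreasing order and taking row products gives the invariant factors.

Invariant factors (smallest first, each dividing the next): (x - 2)^3.

Check: the last factor (x - 2)^3 is the minimal polynomial, and the product (x - 2)^3 is the characteristic polynomial.

(x - 2)^3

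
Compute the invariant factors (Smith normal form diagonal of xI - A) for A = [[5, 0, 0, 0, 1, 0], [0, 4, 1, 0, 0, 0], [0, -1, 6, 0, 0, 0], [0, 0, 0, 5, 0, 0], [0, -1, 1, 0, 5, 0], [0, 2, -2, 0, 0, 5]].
x - 5, x - 5, x - 5, (x - 5)^3

The Jordan structure of A has elementary divisors (x - 5)^3, (x - 5), (x - 5), (x - 5). Arranging the block sizes at each eigenvalue in decreasing order and taking row products gives the invariant factors.

Invariant factors (smallest first, each dividing the next): x - 5, x - 5, x - 5, (x - 5)^3.

Check: the last factor (x - 5)^3 is the minimal polynomial, and the product (x - 5)^6 is the characteristic polynomial.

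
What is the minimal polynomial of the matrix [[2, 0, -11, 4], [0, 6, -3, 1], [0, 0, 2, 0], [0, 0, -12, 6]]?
The characteristic polynomial factors as (x - 6)^2(x - 2)^2. The minimal polynomial is ∏(x - λ)^{k_λ} where k_λ is the size of the largest Jordan block at λ.

For λ = 2: rank(A - 2I) = 3, and the largest Jordan block has size 2 (the smallest k with rank((A - 2I)^k) = rank((A - 2I)^(k+1))).
For λ = 6: rank(A - 6I) = 3, and the largest Jordan block has size 2 (the smallest k with rank((A - 6I)^k) = rank((A - 6I)^(k+1))).

So m_A(x) = (x - 6)^2(x - 2)^2.

m_A(x) = (x - 6)^2(x - 2)^2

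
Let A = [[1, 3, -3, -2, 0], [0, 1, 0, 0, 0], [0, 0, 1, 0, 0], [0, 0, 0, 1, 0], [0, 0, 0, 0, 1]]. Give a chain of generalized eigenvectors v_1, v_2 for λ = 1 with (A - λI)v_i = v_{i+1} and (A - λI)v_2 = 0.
v_1 = [[1, 0, -1, 1, 0]]^T, v_2 = [[1, 0, 0, 0, 0]]^T

We seek v_1 ∈ ker((A - I)^2) \ ker(A - I), then set v_{i+1} = (A - I) v_i.

One such chain is v_1 = [[1, 0, -1, 1, 0]]^T, v_2 = [[1, 0, 0, 0, 0]]^T. Check: (A - I) v_2 = [[0, 0, 0, 0, 0]]^T = 0.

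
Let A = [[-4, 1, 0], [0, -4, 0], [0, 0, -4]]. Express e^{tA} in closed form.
e^{tA} = [[e^{-4*t}, t*e^{-4*t}, 0], [0, e^{-4*t}, 0], [0, 0, e^{-4*t}]]

A has Jordan form J = [[-4, 1, 0], [0, -4, 0], [0, 0, -4]] with A = PJP^{-1}, so e^{tA} = P e^{tJ} P^{-1}.

For a Jordan block J_k(λ), e^{tJ_k(λ)} = e^{λt} · (I + tN + t^2 N^2/2! + ... + t^{k-1} N^{k-1}/(k-1)!) where N is the nilpotent superdiagonal part.

Assembling the blocks and conjugating back gives the entries of e^{tA} as shown above.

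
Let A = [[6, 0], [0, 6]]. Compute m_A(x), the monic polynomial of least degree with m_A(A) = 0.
The characteristic polynomial factors as (x - 6)^2. The minimal polynomial is ∏(x - λ)^{k_λ} where k_λ is the size of the largest Jordan block at λ.

For λ = 6: rank(A - 6I) = 0, and the largest Jordan block has size 1 (the smallest k with rank((A - 6I)^k) = rank((A - 6I)^(k+1))).

So m_A(x) = x - 6.

m_A(x) = x - 6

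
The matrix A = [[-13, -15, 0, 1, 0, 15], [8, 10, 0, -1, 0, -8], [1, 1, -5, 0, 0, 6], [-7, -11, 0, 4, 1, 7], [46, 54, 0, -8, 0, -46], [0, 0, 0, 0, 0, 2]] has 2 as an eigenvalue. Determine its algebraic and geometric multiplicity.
algebraic multiplicity 4, geometric multiplicity 2

The characteristic polynomial is (x - 2)^4(x + 5)^2, so the factor x - 2 appears with exponent 4: the algebraic multiplicity is 4.

rank(A - 2I) = 4, so the eigenspace has dimension 6 - 4 = 2: the geometric multiplicity is 2.

Since 2 < 4, A is not diagonalizable.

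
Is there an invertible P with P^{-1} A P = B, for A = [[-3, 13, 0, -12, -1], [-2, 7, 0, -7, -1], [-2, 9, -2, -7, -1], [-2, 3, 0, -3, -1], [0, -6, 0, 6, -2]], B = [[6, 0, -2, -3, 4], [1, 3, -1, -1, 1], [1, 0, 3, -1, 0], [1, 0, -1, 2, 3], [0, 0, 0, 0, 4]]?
trace(A) = -3 but trace(B) = 18. The trace is a similarity invariant, so A and B are not similar.

No.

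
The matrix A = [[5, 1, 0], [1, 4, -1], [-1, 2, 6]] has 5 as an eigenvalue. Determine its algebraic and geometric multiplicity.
algebraic multiplicity 3, geometric multiplicity 1

The characteristic polynomial is (x - 5)^3, so the factor x - 5 appears with exponent 3: the algebraic multiplicity is 3.

rank(A - 5I) = 2, so the eigenspace has dimension 3 - 2 = 1: the geometric multiplicity is 1.

Since 1 < 3, A is not diagonalizable.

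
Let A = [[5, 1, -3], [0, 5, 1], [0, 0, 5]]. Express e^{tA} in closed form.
A has Jordan form J = [[5, 1, 0], [0, 5, 1], [0, 0, 5]] with A = PJP^{-1}, so e^{tA} = P e^{tJ} P^{-1}.

For a Jordan block J_k(λ), e^{tJ_k(λ)} = e^{λt} · (I + tN + t^2 N^2/2! + ... + t^{k-1} N^{k-1}/(k-1)!) where N is the nilpotent superdiagonal part.

Assembling the blocks and conjugating back gives the entries of e^{tA} as shown above.

e^{tA} = [[e^{5*t}, t*e^{5*t}, t*(t - 6)*e^{5*t}/2], [0, e^{5*t}, t*e^{5*t}], [0, 0, e^{5*t}]]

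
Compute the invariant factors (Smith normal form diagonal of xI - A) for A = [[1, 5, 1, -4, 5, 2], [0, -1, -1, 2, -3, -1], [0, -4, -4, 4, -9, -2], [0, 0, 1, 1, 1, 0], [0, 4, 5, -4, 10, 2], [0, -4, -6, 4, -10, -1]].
x - 1, (x - 1)^2, (x - 1)^3

The Jordan structure of A has elementary divisors (x - 1)^3, (x - 1)^2, (x - 1). Arranging the block sizes at each eigenvalue in decreasing order and taking row products gives the invariant factors.

Invariant factors (smallest first, each dividing the next): x - 1, (x - 1)^2, (x - 1)^3.

Check: the last factor (x - 1)^3 is the minimal polynomial, and the product (x - 1)^6 is the characteristic polynomial.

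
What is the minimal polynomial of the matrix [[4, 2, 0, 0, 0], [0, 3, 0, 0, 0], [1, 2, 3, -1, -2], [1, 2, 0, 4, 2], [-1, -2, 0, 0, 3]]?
The characteristic polynomial factors as (x - 4)^2(x - 3)^3. The minimal polynomial is ∏(x - λ)^{k_λ} where k_λ is the size of the largest Jordan block at λ.

For λ = 3: rank(A - 3I) = 2, and the largest Jordan block has size 1 (the smallest k with rank((A - 3I)^k) = rank((A - 3I)^(k+1))).
For λ = 4: rank(A - 4I) = 4, and the largest Jordan block has size 2 (the smallest k with rank((A - 4I)^k) = rank((A - 4I)^(k+1))).

So m_A(x) = (x - 4)^2(x - 3).

m_A(x) = (x - 4)^2(x - 3)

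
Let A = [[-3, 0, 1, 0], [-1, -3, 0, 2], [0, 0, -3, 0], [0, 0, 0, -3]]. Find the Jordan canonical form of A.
The characteristic polynomial is det(xI - A) = (x + 3)^4, so the eigenvalues are -3 (algebraic multiplicity 4).

For λ = -3: rank(A + 3I) = 2, rank((A + 3I)^2) = 1, rank((A + 3I)^3) = 0. The eigenspace has dimension 4 - 2 = 2, so there are 2 Jordan blocks; the rank sequence gives block sizes [3, 1].

Assembling the blocks gives the Jordan form J above.

J = [[-3, 1, 0, 0], [0, -3, 1, 0], [0, 0, -3, 0], [0, 0, 0, -3]]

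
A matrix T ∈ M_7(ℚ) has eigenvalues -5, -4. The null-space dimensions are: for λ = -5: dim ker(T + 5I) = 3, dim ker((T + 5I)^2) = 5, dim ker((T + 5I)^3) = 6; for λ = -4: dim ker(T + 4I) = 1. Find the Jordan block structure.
λ = -5: successive nullity increments [3, 2, 1] count blocks of size ≥ k; block sizes are [3, 2, 1].
λ = -4: successive nullity increments [1] count blocks of size ≥ k; block sizes are [1].

Jordan blocks: (-5, 3), (-5, 2), (-5, 1), (-4, 1)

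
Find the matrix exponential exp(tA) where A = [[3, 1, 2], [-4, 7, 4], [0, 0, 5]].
A has Jordan form J = [[5, 1, 0], [0, 5, 0], [0, 0, 5]] with A = PJP^{-1}, so e^{tA} = P e^{tJ} P^{-1}.

For a Jordan block J_k(λ), e^{tJ_k(λ)} = e^{λt} · (I + tN + t^2 N^2/2! + ... + t^{k-1} N^{k-1}/(k-1)!) where N is the nilpotent superdiagonal part.

Assembling the blocks and conjugating back gives the entries of e^{tA} as shown above.

e^{tA} = [[(1 - 2*t)*e^{5*t}, t*e^{5*t}, 2*t*e^{5*t}], [-4*t*e^{5*t}, (2*t + 1)*e^{5*t}, 4*t*e^{5*t}], [0, 0, e^{5*t}]]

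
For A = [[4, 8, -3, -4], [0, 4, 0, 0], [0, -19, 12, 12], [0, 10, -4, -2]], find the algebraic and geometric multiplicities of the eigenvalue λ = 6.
algebraic multiplicity 1, geometric multiplicity 1

The characteristic polynomial is (x - 6)(x - 4)^3, so the factor x - 6 appears with exponent 1: the algebraic multiplicity is 1.

rank(A - 6I) = 3, so the eigenspace has dimension 4 - 3 = 1: the geometric multiplicity is 1.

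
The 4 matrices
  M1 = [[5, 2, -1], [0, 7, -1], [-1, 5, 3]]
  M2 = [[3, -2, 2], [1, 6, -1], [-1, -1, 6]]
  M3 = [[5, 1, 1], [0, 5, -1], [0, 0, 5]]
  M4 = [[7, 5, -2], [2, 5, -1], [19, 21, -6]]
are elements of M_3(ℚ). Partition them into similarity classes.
Characteristic polynomials: χ_{M1} = (x - 5)^3, χ_{M2} = (x - 5)^3, χ_{M3} = (x - 5)^3, χ_{M4} = (x - 2)^3.

{M1, M3}: invariant factors (x - 5)^3.

{M2}: invariant factors x - 5, (x - 5)^2.

{M4}: invariant factors (x - 2)^3.

Matrices are similar if and only if their invariant-factor lists agree; the partition into similarity classes is {M1, M3}, {M2}, {M4}.

3 classes: {M1, M3}, {M2}, {M4}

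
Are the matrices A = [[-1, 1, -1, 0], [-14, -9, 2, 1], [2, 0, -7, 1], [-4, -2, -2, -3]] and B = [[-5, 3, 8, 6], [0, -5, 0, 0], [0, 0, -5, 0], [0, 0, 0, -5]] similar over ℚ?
No.

Both have characteristic polynomial (x + 5)^4 and minimal polynomial (x + 5)^2. But rank(A + 5I) = 2 for A while rank(B + 5I) = 1 for B, so the number of Jordan blocks at λ = -5 differs. A and B are not similar.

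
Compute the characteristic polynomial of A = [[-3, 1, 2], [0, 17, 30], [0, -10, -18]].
χ_A(x) = (x - 2)(x + 3)^2

xI - A = [[x + 3, -1, -2], [0, x - 17, -30], [0, 10, x + 18]].

Expanding det(xI - A) along the first row:
det(xI - A) = + (x + 3)·det([[x - 17, -30], [10, x + 18]]) - (-1)·det([[0, -30], [0, x + 18]]) + (-2)·det([[0, x - 17], [0, 10]]).

Evaluating gives χ_A(x) = x^3 + 4x^2 - 3x - 18 = (x - 2)(x + 3)^2.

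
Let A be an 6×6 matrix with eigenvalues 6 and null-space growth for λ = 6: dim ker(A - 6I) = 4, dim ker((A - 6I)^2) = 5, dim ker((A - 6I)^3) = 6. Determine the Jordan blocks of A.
Jordan blocks: (6, 3), (6, 1), (6, 1), (6, 1)

λ = 6: successive nullity increments [4, 1, 1] count blocks of size ≥ k; block sizes are [3, 1, 1, 1].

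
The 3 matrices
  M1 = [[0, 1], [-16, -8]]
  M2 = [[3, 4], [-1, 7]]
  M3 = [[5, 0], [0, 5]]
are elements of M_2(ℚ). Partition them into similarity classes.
3 classes: {M1}, {M2}, {M3}

Characteristic polynomials: χ_{M1} = (x + 4)^2, χ_{M2} = (x - 5)^2, χ_{M3} = (x - 5)^2.

{M1}: invariant factors (x + 4)^2.

{M2}: invariant factors (x - 5)^2.

{M3}: invariant factors x - 5, x - 5.

Matrices are similar if and only if their invariant-factor lists agree; the partition into similarity classes is {M1}, {M2}, {M3}.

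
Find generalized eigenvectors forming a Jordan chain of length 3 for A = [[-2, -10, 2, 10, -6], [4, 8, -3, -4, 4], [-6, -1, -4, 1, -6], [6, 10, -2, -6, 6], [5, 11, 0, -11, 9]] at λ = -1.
We seek v_1 ∈ ker((A + I)^3) \ ker((A + I)^2), then set v_{i+1} = (A + I) v_i.

One such chain is v_1 = [[0, 1, 2, 0, -1]]^T, v_2 = [[0, -1, -1, 0, 1]]^T, v_3 = [[2, -2, -2, -2, -1]]^T. Check: (A + I) v_3 = [[0, 0, 0, 0, 0]]^T = 0.

v_1 = [[0, 1, 2, 0, -1]]^T, v_2 = [[0, -1, -1, 0, 1]]^T, v_3 = [[2, -2, -2, -2, -1]]^T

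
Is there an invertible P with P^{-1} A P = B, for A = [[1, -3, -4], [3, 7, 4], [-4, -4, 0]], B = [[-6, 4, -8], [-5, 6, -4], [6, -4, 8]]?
Two matrices over a field are similar if and only if they have the same invariant factors.

Both A and B have characteristic polynomial x(x - 4)^2 and minimal polynomial x(x - 4)^2. Computing further, both have invariant factors x(x - 4)^2. Hence A and B are similar.

Yes.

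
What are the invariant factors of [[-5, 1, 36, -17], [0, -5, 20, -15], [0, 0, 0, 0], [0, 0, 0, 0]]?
x, x(x + 5)^2

The Jordan structure of A has elementary divisors (x + 5)^2, x, x. Arranging the block sizes at each eigenvalue in decreasing order and taking row products gives the invariant factors.

Invariant factors (smallest first, each dividing the next): x, x(x + 5)^2.

Check: the last factor x(x + 5)^2 is the minimal polynomial, and the product x^2(x + 5)^2 is the characteristic polynomial.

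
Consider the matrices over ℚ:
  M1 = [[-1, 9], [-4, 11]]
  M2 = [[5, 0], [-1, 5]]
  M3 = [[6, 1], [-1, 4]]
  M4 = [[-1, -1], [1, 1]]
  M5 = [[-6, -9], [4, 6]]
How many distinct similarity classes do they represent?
2 classes: {M1, M2, M3}, {M4, M5}

Characteristic polynomials: χ_{M1} = (x - 5)^2, χ_{M2} = (x - 5)^2, χ_{M3} = (x - 5)^2, χ_{M4} = x^2, χ_{M5} = x^2.

{M1, M2, M3}: invariant factors (x - 5)^2.

{M4, M5}: invariant factors x^2.

Matrices are similar if and only if their invariant-factor lists agree; the partition into similarity classes is {M1, M2, M3}, {M4, M5}.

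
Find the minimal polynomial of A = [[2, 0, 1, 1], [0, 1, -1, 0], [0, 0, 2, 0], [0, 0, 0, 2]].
m_A(x) = (x - 2)^2(x - 1)

The characteristic polynomial factors as (x - 2)^3(x - 1). The minimal polynomial is ∏(x - λ)^{k_λ} where k_λ is the size of the largest Jordan block at λ.

For λ = 1: rank(A - I) = 3, and the largest Jordan block has size 1 (the smallest k with rank((A - I)^k) = rank((A - I)^(k+1))).
For λ = 2: rank(A - 2I) = 2, and the largest Jordan block has size 2 (the smallest k with rank((A - 2I)^k) = rank((A - 2I)^(k+1))).

So m_A(x) = (x - 2)^2(x - 1).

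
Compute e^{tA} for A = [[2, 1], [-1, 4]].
e^{tA} = [[(1 - t)*e^{3*t}, t*e^{3*t}], [-t*e^{3*t}, (t + 1)*e^{3*t}]]

A has Jordan form J = [[3, 1], [0, 3]] with A = PJP^{-1}, so e^{tA} = P e^{tJ} P^{-1}.

For a Jordan block J_k(λ), e^{tJ_k(λ)} = e^{λt} · (I + tN + t^2 N^2/2! + ... + t^{k-1} N^{k-1}/(k-1)!) where N is the nilpotent superdiagonal part.

Assembling the blocks and conjugating back gives the entries of e^{tA} as shown above.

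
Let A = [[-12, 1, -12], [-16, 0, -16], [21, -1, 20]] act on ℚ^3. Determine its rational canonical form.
The invariant factors of A (the non-unit diagonal entries of the Smith normal form of xI - A over ℚ[x]) are (x - 4)(x^2 - 4x - 4), each dividing the next. The characteristic polynomial is their product, (x - 4)(x^2 - 4x - 4).

The rational canonical form is the block-diagonal matrix of companion matrices C(f_i):
R = [[0, 0, -16], [1, 0, -12], [0, 1, 8]].

Note the characteristic polynomial does not split into linear factors over ℚ, so A has no Jordan form over ℚ; the rational canonical form exists over any field.

R = [[0, 0, -16], [1, 0, -12], [0, 1, 8]]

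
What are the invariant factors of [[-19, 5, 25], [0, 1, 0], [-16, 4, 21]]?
x - 1, (x - 1)^2

The Jordan structure of A has elementary divisors (x - 1)^2, (x - 1). Arranging the block sizes at each eigenvalue in decreasing order and taking row products gives the invariant factors.

Invariant factors (smallest first, each dividing the next): x - 1, (x - 1)^2.

Check: the last factor (x - 1)^2 is the minimal polynomial, and the product (x - 1)^3 is the characteristic polynomial.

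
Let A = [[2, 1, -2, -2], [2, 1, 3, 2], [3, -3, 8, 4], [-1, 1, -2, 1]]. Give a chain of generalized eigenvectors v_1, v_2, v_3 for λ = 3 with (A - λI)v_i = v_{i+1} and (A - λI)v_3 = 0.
v_1 = [[0, 2, 1, 0]]^T, v_2 = [[0, -1, -1, 0]]^T, v_3 = [[1, -1, -2, 1]]^T

We seek v_1 ∈ ker((A - 3I)^3) \ ker((A - 3I)^2), then set v_{i+1} = (A - 3I) v_i.

One such chain is v_1 = [[0, 2, 1, 0]]^T, v_2 = [[0, -1, -1, 0]]^T, v_3 = [[1, -1, -2, 1]]^T. Check: (A - 3I) v_3 = [[0, 0, 0, 0]]^T = 0.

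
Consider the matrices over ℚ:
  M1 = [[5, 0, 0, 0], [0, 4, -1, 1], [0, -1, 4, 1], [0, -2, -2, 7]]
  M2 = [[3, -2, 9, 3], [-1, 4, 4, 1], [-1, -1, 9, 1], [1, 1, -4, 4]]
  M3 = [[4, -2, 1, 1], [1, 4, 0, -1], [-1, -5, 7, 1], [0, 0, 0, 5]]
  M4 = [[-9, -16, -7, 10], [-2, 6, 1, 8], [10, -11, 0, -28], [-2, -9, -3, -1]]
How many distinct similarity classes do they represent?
Characteristic polynomials: χ_{M1} = (x - 5)^4, χ_{M2} = (x - 5)^4, χ_{M3} = (x - 5)^4, χ_{M4} = (x + 1)^4.

{M1}: invariant factors x - 5, x - 5, (x - 5)^2.

{M2, M3}: invariant factors x - 5, (x - 5)^3.

{M4}: invariant factors x + 1, (x + 1)^3.

Matrices are similar if and only if their invariant-factor lists agree; the partition into similarity classes is {M1}, {M2, M3}, {M4}.

3 classes: {M1}, {M2, M3}, {M4}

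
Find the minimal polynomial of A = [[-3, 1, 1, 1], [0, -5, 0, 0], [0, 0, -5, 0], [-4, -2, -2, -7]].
m_A(x) = (x + 5)^2

The characteristic polynomial factors as (x + 5)^4. The minimal polynomial is ∏(x - λ)^{k_λ} where k_λ is the size of the largest Jordan block at λ.

For λ = -5: rank(A + 5I) = 1, and the largest Jordan block has size 2 (the smallest k with rank((A + 5I)^k) = rank((A + 5I)^(k+1))).

So m_A(x) = (x + 5)^2.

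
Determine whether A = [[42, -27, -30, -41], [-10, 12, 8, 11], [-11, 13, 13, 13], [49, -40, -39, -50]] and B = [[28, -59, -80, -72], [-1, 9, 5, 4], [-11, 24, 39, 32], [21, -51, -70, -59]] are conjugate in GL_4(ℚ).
Yes.

Two matrices over a field are similar if and only if they have the same invariant factors.

Both A and B have characteristic polynomial (x - 5)(x - 4)^3 and minimal polynomial (x - 5)(x - 4)^3. Computing further, both have invariant factors (x - 5)(x - 4)^3. Hence A and B are similar.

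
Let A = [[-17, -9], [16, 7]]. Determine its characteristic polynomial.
xI - A = [[x + 17, 9], [-16, x - 7]].

Expanding det(xI - A) along the first row:
det(xI - A) = + (x + 17)·det([[x - 7]]) - (9)·det([[-16]]).

Evaluating gives χ_A(x) = x^2 + 10x + 25 = (x + 5)^2.

χ_A(x) = (x + 5)^2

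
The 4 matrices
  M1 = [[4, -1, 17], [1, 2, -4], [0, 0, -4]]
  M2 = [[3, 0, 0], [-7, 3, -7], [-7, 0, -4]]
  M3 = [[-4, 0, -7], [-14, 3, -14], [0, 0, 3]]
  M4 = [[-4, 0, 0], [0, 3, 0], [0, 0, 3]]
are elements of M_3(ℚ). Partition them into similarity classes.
Characteristic polynomials: χ_{M1} = (x - 3)^2(x + 4), χ_{M2} = (x - 3)^2(x + 4), χ_{M3} = (x - 3)^2(x + 4), χ_{M4} = (x - 3)^2(x + 4).

{M1}: invariant factors (x - 3)^2(x + 4).

{M2, M3, M4}: invariant factors x - 3, (x - 3)(x + 4).

Matrices are similar if and only if their invariant-factor lists agree; the partition into similarity classes is {M1}, {M2, M3, M4}.

2 classes: {M1}, {M2, M3, M4}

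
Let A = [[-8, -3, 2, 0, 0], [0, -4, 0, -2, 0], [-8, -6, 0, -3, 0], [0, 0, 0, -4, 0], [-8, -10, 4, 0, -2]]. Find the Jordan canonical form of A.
J = [[-4, 1, 0, 0, 0], [0, -4, 0, 0, 0], [0, 0, -4, 1, 0], [0, 0, 0, -4, 0], [0, 0, 0, 0, -2]]

The characteristic polynomial is det(xI - A) = (x + 2)(x + 4)^4, so the eigenvalues are -4 (algebraic multiplicity 4), -2 (algebraic multiplicity 1).

For λ = -4: rank(A + 4I) = 3, rank((A + 4I)^2) = 1. The eigenspace has dimension 5 - 3 = 2, so there are 2 Jordan blocks; the rank sequence gives block sizes [2, 2].

For λ = -2: algebraic multiplicity 1 gives one 1×1 block.

Assembling the blocks gives the Jordan form J above.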